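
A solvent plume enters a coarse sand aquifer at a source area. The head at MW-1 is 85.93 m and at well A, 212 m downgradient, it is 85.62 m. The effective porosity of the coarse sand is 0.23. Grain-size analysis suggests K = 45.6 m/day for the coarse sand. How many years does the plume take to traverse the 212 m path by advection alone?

2.00

Hydraulic gradient i = (85.93 − 85.62) / 212 = 0.31 / 212 = 0.001462.
Darcy flux q = K · i = 45.60 × 0.001462 = 0.06668 m/day.
Seepage velocity v = q / n_e = 0.06668 / 0.23 = 0.2899 m/day.
Travel time t = L / v = 212 / 0.2899 = 731.3 days = 2.002 years.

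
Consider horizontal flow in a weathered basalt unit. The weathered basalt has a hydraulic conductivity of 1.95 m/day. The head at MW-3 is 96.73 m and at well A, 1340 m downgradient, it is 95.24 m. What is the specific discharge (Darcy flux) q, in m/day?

0.00217

Hydraulic gradient i = (96.73 − 95.24) / 1340 = 1.49 / 1340 = 0.001112.
Specific discharge q = K · i = 1.950 × 0.001112 = 0.002168 m/day.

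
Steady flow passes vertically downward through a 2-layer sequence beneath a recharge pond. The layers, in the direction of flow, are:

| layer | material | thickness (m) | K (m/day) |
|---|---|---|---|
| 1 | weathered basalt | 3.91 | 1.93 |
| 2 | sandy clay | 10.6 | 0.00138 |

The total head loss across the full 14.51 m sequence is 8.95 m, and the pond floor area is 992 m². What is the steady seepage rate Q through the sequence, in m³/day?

Flow is perpendicular to layering, so the layers act in series and the equivalent K is the thickness-weighted harmonic mean.
Total thickness L = 3.91 + 10.6 = 14.51 m.
Σ(b_i/K_i) = 3.91/1.93 + 10.6/0.00138 = 7683 d.
K_eq = L / Σ(b_i/K_i) = 14.51 / 7683 = 0.001889 m/day.
Q = K_eq · A · (Δh/L) = 0.001889 × 992 × (8.95/14.51) = 1.156 m³/day.

1.16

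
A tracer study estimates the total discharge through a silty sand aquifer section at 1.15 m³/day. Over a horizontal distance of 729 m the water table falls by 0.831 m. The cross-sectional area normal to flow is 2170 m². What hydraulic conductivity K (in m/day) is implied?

0.465

Hydraulic gradient i = Δh / L = 0.831 / 729 = 0.001140.
From Q = K·A·i, K = Q / (A·i) = 1.15 / (2170 × 0.001140) = 0.4649 m/day.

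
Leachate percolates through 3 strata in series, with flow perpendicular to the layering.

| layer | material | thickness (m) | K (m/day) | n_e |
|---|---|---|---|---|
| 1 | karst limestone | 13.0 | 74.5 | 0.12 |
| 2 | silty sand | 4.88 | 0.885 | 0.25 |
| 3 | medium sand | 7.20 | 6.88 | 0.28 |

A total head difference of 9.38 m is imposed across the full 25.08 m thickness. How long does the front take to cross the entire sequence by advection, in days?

3.44

With flow normal to the layers, continuity requires the same specific discharge q through every layer.
Σ(b_i/K_i) = 13.0/74.5 + 4.88/0.885 + 7.20/6.88 = 6.735 d.
q = Δh / Σ(b_i/K_i) = 9.38 / 6.735 = 1.393 m/day.
In each layer the seepage velocity is v_i = q/n_i, so the layer transit time is t_i = b_i·n_i / q:
  layer 1 (karst limestone): t_1 = 13.0 × 0.12 / 1.393 = 1.120 d
  layer 2 (silty sand): t_2 = 4.88 × 0.25 / 1.393 = 0.8760 d
  layer 3 (medium sand): t_3 = 7.20 × 0.28 / 1.393 = 1.448 d
Total t = Σ t_i = 3.444 days.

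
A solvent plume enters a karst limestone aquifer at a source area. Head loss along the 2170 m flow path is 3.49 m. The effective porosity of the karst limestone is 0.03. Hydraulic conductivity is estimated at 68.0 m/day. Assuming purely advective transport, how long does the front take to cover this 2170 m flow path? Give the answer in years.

1.63

Hydraulic gradient i = Δh / L = 3.49 / 2170 = 0.001608.
Darcy flux q = K · i = 68.00 × 0.001608 = 0.1094 m/day.
Seepage velocity v = q / n_e = 0.1094 / 0.03 = 3.645 m/day.
Travel time t = L / v = 2170 / 3.645 = 595.3 days = 1.630 years.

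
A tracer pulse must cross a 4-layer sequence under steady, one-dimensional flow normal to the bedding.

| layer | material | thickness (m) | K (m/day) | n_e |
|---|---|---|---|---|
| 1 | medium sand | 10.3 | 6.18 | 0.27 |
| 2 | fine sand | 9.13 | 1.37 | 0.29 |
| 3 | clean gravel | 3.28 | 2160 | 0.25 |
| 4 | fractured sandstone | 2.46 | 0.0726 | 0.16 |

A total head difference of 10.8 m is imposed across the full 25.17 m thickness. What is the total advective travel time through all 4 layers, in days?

With flow normal to the layers, continuity requires the same specific discharge q through every layer.
Σ(b_i/K_i) = 10.3/6.18 + 9.13/1.37 + 3.28/2160 + 2.46/0.0726 = 42.22 d.
q = Δh / Σ(b_i/K_i) = 10.8 / 42.22 = 0.2558 m/day.
In each layer the seepage velocity is v_i = q/n_i, so the layer transit time is t_i = b_i·n_i / q:
  layer 1 (medium sand): t_1 = 10.3 × 0.27 / 0.2558 = 10.87 d
  layer 2 (fine sand): t_2 = 9.13 × 0.29 / 0.2558 = 10.35 d
  layer 3 (clean gravel): t_3 = 3.28 × 0.25 / 0.2558 = 3.205 d
  layer 4 (fractured sandstone): t_4 = 2.46 × 0.16 / 0.2558 = 1.539 d
Total t = Σ t_i = 25.96 days.

26.0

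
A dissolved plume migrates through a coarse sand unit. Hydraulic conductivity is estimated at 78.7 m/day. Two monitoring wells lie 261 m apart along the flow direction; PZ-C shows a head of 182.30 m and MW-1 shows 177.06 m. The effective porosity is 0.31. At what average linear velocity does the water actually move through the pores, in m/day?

5.10

Hydraulic gradient i = (182.30 − 177.06) / 261 = 5.24 / 261 = 0.02008.
Darcy flux q = K · i = 78.70 × 0.02008 = 1.580 m/day.
Seepage velocity v = q / n_e = 1.580 / 0.31 = 5.097 m/day.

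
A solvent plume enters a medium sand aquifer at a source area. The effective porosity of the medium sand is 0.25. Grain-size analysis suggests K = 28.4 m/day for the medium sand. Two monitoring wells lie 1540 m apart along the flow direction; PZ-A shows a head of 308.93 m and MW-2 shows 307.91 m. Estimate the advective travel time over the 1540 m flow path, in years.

56.0

Hydraulic gradient i = (308.93 − 307.91) / 1540 = 1.02 / 1540 = 0.0006623.
Darcy flux q = K · i = 28.40 × 0.0006623 = 0.01881 m/day.
Seepage velocity v = q / n_e = 0.01881 / 0.25 = 0.07524 m/day.
Travel time t = L / v = 1540 / 0.07524 = 20467 days = 56.04 years.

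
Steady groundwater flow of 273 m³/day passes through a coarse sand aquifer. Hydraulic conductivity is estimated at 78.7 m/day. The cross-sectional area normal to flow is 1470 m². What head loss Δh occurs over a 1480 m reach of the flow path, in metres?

From Q = K·A·i, i = Q / (K·A) = 273 / (78.70 × 1470) = 0.002360.
Head loss Δh = i · L = 0.002360 × 1480 = 3.492 m.

3.49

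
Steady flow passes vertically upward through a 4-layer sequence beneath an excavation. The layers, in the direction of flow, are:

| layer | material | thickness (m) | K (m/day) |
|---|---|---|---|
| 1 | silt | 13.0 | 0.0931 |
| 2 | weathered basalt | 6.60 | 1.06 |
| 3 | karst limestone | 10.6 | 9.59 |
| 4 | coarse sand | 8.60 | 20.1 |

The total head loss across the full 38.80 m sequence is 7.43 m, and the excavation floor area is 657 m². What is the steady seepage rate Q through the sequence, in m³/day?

33.1

Flow is perpendicular to layering, so the layers act in series and the equivalent K is the thickness-weighted harmonic mean.
Total thickness L = 13.0 + 6.60 + 10.6 + 8.60 = 38.80 m.
Σ(b_i/K_i) = 13.0/0.0931 + 6.60/1.06 + 10.6/9.59 + 8.60/20.1 = 147.4 d.
K_eq = L / Σ(b_i/K_i) = 38.80 / 147.4 = 0.2632 m/day.
Q = K_eq · A · (Δh/L) = 0.2632 × 657 × (7.43/38.80) = 33.12 m³/day.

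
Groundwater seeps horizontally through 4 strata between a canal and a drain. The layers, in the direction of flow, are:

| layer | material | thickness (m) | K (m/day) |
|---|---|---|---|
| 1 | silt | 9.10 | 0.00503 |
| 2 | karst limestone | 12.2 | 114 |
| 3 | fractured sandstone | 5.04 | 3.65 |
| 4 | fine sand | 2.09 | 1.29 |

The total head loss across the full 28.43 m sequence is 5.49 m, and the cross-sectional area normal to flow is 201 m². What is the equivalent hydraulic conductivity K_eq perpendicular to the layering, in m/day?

0.0157

Flow is perpendicular to layering, so the layers act in series and the equivalent K is the thickness-weighted harmonic mean.
Total thickness L = 9.10 + 12.2 + 5.04 + 2.09 = 28.43 m.
Σ(b_i/K_i) = 9.10/0.00503 + 12.2/114 + 5.04/3.65 + 2.09/1.29 = 1812 d.
K_eq = L / Σ(b_i/K_i) = 28.43 / 1812 = 0.01569 m/day.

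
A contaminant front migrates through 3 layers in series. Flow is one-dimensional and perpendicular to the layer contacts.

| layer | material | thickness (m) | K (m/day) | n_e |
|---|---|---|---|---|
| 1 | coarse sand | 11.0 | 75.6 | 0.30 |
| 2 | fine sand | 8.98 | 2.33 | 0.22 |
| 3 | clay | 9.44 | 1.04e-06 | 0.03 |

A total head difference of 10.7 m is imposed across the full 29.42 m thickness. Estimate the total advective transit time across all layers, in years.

12900

With flow normal to the layers, continuity requires the same specific discharge q through every layer.
Σ(b_i/K_i) = 11.0/75.6 + 8.98/2.33 + 9.44/1.04e-06 = 9.077e+06 d.
q = Δh / Σ(b_i/K_i) = 10.7 / 9.077e+06 = 1.179e-06 m/day.
In each layer the seepage velocity is v_i = q/n_i, so the layer transit time is t_i = b_i·n_i / q:
  layer 1 (coarse sand): t_1 = 11.0 × 0.30 / 1.179e-06 = 2.799e+06 d
  layer 2 (fine sand): t_2 = 8.98 × 0.22 / 1.179e-06 = 1.676e+06 d
  layer 3 (clay): t_3 = 9.44 × 0.03 / 1.179e-06 = 2.402e+05 d
Total t = Σ t_i = 4.716e+06 days = 12911 years.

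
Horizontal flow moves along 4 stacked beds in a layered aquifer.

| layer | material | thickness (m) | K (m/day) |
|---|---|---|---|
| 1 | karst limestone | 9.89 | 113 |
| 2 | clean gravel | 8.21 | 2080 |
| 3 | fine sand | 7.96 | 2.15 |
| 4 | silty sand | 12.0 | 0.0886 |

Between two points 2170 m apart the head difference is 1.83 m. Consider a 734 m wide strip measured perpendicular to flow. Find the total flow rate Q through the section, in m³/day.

11300

Flow is parallel to layering, so each bed carries its own Darcy discharge and the transmissivities add.
Σ(K_i·b_i) = 113×9.89 + 2080×8.21 + 2.15×7.96 + 0.0886×12.0 = 18213 m²/day.
Hydraulic gradient i = Δh / L = 1.83 / 2170 = 0.0008433.
Q = Σ(K_i·b_i) · W · i = 18213 × 734 × 0.0008433 = 11273 m³/day.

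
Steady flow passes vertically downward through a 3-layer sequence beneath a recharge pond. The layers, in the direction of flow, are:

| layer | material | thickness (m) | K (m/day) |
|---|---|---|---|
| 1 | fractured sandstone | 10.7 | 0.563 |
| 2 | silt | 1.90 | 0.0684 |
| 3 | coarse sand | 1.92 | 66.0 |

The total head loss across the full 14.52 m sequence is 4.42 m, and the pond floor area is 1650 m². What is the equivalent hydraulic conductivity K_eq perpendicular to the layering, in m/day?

0.310

Flow is perpendicular to layering, so the layers act in series and the equivalent K is the thickness-weighted harmonic mean.
Total thickness L = 10.7 + 1.90 + 1.92 = 14.52 m.
Σ(b_i/K_i) = 10.7/0.563 + 1.90/0.0684 + 1.92/66.0 = 46.81 d.
K_eq = L / Σ(b_i/K_i) = 14.52 / 46.81 = 0.3102 m/day.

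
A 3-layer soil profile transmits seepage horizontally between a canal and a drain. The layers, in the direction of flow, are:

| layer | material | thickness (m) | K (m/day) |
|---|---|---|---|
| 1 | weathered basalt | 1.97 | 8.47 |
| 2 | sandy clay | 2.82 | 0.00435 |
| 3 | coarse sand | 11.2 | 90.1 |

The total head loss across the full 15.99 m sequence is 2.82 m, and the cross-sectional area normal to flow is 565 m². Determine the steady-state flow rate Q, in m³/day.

Flow is perpendicular to layering, so the layers act in series and the equivalent K is the thickness-weighted harmonic mean.
Total thickness L = 1.97 + 2.82 + 11.2 = 15.99 m.
Σ(b_i/K_i) = 1.97/8.47 + 2.82/0.00435 + 11.2/90.1 = 648.6 d.
K_eq = L / Σ(b_i/K_i) = 15.99 / 648.6 = 0.02465 m/day.
Q = K_eq · A · (Δh/L) = 0.02465 × 565 × (2.82/15.99) = 2.456 m³/day.

2.46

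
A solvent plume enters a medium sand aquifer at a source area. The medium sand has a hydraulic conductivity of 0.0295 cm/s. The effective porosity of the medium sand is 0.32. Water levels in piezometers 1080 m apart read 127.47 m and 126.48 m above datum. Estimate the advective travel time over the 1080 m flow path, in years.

Convert K: 0.0295 cm/s × 864 = 25.49 m/day.
Hydraulic gradient i = (127.47 − 126.48) / 1080 = 0.99 / 1080 = 0.0009167.
Darcy flux q = K · i = 25.49 × 0.0009167 = 0.02336 m/day.
Seepage velocity v = q / n_e = 0.02336 / 0.32 = 0.07301 m/day.
Travel time t = L / v = 1080 / 0.07301 = 14792 days = 40.50 years.

40.5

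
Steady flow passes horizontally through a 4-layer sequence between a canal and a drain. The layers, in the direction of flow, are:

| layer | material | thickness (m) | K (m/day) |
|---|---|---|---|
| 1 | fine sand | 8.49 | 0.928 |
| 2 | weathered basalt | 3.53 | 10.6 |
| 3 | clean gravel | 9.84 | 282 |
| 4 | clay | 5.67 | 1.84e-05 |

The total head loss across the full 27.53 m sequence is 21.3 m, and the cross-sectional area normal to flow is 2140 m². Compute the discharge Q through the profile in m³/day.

0.148

Flow is perpendicular to layering, so the layers act in series and the equivalent K is the thickness-weighted harmonic mean.
Total thickness L = 8.49 + 3.53 + 9.84 + 5.67 = 27.53 m.
Σ(b_i/K_i) = 8.49/0.928 + 3.53/10.6 + 9.84/282 + 5.67/1.84e-05 = 3.082e+05 d.
K_eq = L / Σ(b_i/K_i) = 27.53 / 3.082e+05 = 8.934e-05 m/day.
Q = K_eq · A · (Δh/L) = 8.934e-05 × 2140 × (21.3/27.53) = 0.1479 m³/day.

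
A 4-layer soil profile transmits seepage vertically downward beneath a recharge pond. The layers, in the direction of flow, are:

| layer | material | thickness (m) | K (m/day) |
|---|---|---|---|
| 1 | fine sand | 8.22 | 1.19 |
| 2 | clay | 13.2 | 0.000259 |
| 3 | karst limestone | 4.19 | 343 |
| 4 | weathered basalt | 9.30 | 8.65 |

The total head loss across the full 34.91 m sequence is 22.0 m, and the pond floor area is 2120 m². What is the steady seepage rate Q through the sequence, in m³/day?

Flow is perpendicular to layering, so the layers act in series and the equivalent K is the thickness-weighted harmonic mean.
Total thickness L = 8.22 + 13.2 + 4.19 + 9.30 = 34.91 m.
Σ(b_i/K_i) = 8.22/1.19 + 13.2/0.000259 + 4.19/343 + 9.30/8.65 = 50973 d.
K_eq = L / Σ(b_i/K_i) = 34.91 / 50973 = 0.0006849 m/day.
Q = K_eq · A · (Δh/L) = 0.0006849 × 2120 × (22.0/34.91) = 0.9150 m³/day.

0.915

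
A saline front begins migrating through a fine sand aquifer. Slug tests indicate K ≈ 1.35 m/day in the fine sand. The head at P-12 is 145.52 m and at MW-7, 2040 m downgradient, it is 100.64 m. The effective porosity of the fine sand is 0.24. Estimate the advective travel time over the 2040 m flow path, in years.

Hydraulic gradient i = (145.52 − 100.64) / 2040 = 44.88 / 2040 = 0.02200.
Darcy flux q = K · i = 1.350 × 0.02200 = 0.02970 m/day.
Seepage velocity v = q / n_e = 0.02970 / 0.24 = 0.1238 m/day.
Travel time t = L / v = 2040 / 0.1238 = 16485 days = 45.13 years.

45.1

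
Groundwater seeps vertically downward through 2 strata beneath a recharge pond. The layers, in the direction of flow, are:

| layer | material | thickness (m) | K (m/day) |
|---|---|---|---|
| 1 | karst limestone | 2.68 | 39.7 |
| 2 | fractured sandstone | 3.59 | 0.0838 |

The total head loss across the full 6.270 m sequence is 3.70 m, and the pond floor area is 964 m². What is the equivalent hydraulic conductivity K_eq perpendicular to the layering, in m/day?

0.146

Flow is perpendicular to layering, so the layers act in series and the equivalent K is the thickness-weighted harmonic mean.
Total thickness L = 2.68 + 3.59 = 6.270 m.
Σ(b_i/K_i) = 2.68/39.7 + 3.59/0.0838 = 42.91 d.
K_eq = L / Σ(b_i/K_i) = 6.270 / 42.91 = 0.1461 m/day.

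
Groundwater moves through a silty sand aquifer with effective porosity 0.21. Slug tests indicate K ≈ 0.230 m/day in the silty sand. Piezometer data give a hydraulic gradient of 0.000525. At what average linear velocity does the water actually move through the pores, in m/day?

Hydraulic gradient i = 0.000525.
Darcy flux q = K · i = 0.2300 × 0.0005250 = 0.0001207 m/day.
Seepage velocity v = q / n_e = 0.0001207 / 0.21 = 0.0005750 m/day.

0.000575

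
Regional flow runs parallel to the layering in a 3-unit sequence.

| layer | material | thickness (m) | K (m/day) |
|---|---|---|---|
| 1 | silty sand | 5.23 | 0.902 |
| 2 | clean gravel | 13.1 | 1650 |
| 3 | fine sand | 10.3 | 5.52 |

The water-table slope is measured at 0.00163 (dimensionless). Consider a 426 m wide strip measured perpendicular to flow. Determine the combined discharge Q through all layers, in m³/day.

15100

Flow is parallel to layering, so each bed carries its own Darcy discharge and the transmissivities add.
Σ(K_i·b_i) = 0.902×5.23 + 1650×13.1 + 5.52×10.3 = 21677 m²/day.
Hydraulic gradient i = 0.00163.
Q = Σ(K_i·b_i) · W · i = 21677 × 426 × 0.001630 = 15052 m³/day.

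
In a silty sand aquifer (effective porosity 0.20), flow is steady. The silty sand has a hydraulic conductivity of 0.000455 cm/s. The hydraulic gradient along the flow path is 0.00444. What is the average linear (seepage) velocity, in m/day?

0.00873

Convert K: 0.000455 cm/s × 864 = 0.3931 m/day.
Hydraulic gradient i = 0.00444.
Darcy flux q = K · i = 0.3931 × 0.004440 = 0.001745 m/day.
Seepage velocity v = q / n_e = 0.001745 / 0.20 = 0.008727 m/day.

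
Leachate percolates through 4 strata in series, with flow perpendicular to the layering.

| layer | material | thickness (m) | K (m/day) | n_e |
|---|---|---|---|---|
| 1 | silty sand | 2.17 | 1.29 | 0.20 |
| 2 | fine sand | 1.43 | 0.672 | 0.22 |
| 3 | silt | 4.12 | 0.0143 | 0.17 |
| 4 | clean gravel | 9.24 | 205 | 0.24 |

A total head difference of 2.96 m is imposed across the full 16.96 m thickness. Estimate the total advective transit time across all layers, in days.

With flow normal to the layers, continuity requires the same specific discharge q through every layer.
Σ(b_i/K_i) = 2.17/1.29 + 1.43/0.672 + 4.12/0.0143 + 9.24/205 = 292.0 d.
q = Δh / Σ(b_i/K_i) = 2.96 / 292.0 = 0.01014 m/day.
In each layer the seepage velocity is v_i = q/n_i, so the layer transit time is t_i = b_i·n_i / q:
  layer 1 (silty sand): t_1 = 2.17 × 0.20 / 0.01014 = 42.81 d
  layer 2 (fine sand): t_2 = 1.43 × 0.22 / 0.01014 = 31.03 d
  layer 3 (silt): t_3 = 4.12 × 0.17 / 0.01014 = 69.09 d
  layer 4 (clean gravel): t_4 = 9.24 × 0.24 / 0.01014 = 218.7 d
Total t = Σ t_i = 361.7 days.

362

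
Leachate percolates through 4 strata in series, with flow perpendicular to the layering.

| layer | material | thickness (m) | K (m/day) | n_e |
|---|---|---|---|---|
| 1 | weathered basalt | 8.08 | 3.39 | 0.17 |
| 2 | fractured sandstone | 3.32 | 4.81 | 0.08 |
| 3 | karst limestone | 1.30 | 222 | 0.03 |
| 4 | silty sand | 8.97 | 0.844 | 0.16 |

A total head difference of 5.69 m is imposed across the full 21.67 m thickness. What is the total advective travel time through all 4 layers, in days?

With flow normal to the layers, continuity requires the same specific discharge q through every layer.
Σ(b_i/K_i) = 8.08/3.39 + 3.32/4.81 + 1.30/222 + 8.97/0.844 = 13.71 d.
q = Δh / Σ(b_i/K_i) = 5.69 / 13.71 = 0.4151 m/day.
In each layer the seepage velocity is v_i = q/n_i, so the layer transit time is t_i = b_i·n_i / q:
  layer 1 (weathered basalt): t_1 = 8.08 × 0.17 / 0.4151 = 3.309 d
  layer 2 (fractured sandstone): t_2 = 3.32 × 0.08 / 0.4151 = 0.6398 d
  layer 3 (karst limestone): t_3 = 1.30 × 0.03 / 0.4151 = 0.09395 d
  layer 4 (silty sand): t_4 = 8.97 × 0.16 / 0.4151 = 3.457 d
Total t = Σ t_i = 7.500 days.

7.50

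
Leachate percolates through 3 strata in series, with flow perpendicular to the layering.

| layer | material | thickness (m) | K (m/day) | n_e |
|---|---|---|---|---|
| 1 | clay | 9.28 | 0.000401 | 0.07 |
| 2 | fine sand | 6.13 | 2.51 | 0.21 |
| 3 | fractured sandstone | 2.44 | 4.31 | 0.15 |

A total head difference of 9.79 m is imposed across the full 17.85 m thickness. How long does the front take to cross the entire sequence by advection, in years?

With flow normal to the layers, continuity requires the same specific discharge q through every layer.
Σ(b_i/K_i) = 9.28/0.000401 + 6.13/2.51 + 2.44/4.31 = 23145 d.
q = Δh / Σ(b_i/K_i) = 9.79 / 23145 = 0.0004230 m/day.
In each layer the seepage velocity is v_i = q/n_i, so the layer transit time is t_i = b_i·n_i / q:
  layer 1 (clay): t_1 = 9.28 × 0.07 / 0.0004230 = 1536 d
  layer 2 (fine sand): t_2 = 6.13 × 0.21 / 0.0004230 = 3043 d
  layer 3 (fractured sandstone): t_3 = 2.44 × 0.15 / 0.0004230 = 865.3 d
Total t = Σ t_i = 5444 days = 14.91 years.

14.9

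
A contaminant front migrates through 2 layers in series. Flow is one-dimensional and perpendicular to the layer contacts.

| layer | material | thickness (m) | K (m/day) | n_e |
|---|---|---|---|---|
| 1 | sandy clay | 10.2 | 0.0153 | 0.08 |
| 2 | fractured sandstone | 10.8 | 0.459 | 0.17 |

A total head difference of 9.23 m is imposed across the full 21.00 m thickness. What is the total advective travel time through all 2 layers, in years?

With flow normal to the layers, continuity requires the same specific discharge q through every layer.
Σ(b_i/K_i) = 10.2/0.0153 + 10.8/0.459 = 690.2 d.
q = Δh / Σ(b_i/K_i) = 9.23 / 690.2 = 0.01337 m/day.
In each layer the seepage velocity is v_i = q/n_i, so the layer transit time is t_i = b_i·n_i / q:
  layer 1 (sandy clay): t_1 = 10.2 × 0.08 / 0.01337 = 61.02 d
  layer 2 (fractured sandstone): t_2 = 10.8 × 0.17 / 0.01337 = 137.3 d
Total t = Σ t_i = 198.3 days = 0.5429 years.

0.543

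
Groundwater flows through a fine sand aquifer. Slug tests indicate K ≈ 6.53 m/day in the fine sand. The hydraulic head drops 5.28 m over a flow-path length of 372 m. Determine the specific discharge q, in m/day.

0.0927

Hydraulic gradient i = Δh / L = 5.28 / 372 = 0.01419.
Specific discharge q = K · i = 6.530 × 0.01419 = 0.09268 m/day.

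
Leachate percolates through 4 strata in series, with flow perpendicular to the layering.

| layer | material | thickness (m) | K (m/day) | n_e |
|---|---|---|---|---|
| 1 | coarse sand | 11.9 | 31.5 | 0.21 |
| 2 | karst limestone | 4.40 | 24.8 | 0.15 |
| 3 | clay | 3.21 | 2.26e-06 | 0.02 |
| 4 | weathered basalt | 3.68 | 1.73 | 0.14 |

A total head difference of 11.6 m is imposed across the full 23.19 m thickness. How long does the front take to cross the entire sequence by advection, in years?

1250

With flow normal to the layers, continuity requires the same specific discharge q through every layer.
Σ(b_i/K_i) = 11.9/31.5 + 4.40/24.8 + 3.21/2.26e-06 + 3.68/1.73 = 1.420e+06 d.
q = Δh / Σ(b_i/K_i) = 11.6 / 1.420e+06 = 8.167e-06 m/day.
In each layer the seepage velocity is v_i = q/n_i, so the layer transit time is t_i = b_i·n_i / q:
  layer 1 (coarse sand): t_1 = 11.9 × 0.21 / 8.167e-06 = 3.060e+05 d
  layer 2 (karst limestone): t_2 = 4.40 × 0.15 / 8.167e-06 = 80813 d
  layer 3 (clay): t_3 = 3.21 × 0.02 / 8.167e-06 = 7861 d
  layer 4 (weathered basalt): t_4 = 3.68 × 0.14 / 8.167e-06 = 63083 d
Total t = Σ t_i = 4.577e+05 days = 1253 years.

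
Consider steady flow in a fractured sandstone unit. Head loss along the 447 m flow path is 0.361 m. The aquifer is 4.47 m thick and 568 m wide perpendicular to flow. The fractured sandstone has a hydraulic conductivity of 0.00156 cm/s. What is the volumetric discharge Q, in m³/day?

2.76

Convert K: 0.00156 cm/s × 864 = 1.348 m/day.
Cross-sectional area A = 568 × 4.47 = 2539 m².
Hydraulic gradient i = Δh / L = 0.361 / 447 = 0.0008076.
Darcy's law: Q = K · A · i = 1.348 × 2539 × 0.0008076 = 2.764 m³/day.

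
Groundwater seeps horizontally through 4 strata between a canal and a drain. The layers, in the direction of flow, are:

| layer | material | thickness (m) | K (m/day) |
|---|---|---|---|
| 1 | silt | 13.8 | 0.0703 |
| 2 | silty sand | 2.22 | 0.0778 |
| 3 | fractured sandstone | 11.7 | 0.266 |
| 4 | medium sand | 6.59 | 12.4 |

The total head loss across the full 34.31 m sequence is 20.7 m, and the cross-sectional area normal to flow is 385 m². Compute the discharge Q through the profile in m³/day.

29.6

Flow is perpendicular to layering, so the layers act in series and the equivalent K is the thickness-weighted harmonic mean.
Total thickness L = 13.8 + 2.22 + 11.7 + 6.59 = 34.31 m.
Σ(b_i/K_i) = 13.8/0.0703 + 2.22/0.0778 + 11.7/0.266 + 6.59/12.4 = 269.4 d.
K_eq = L / Σ(b_i/K_i) = 34.31 / 269.4 = 0.1274 m/day.
Q = K_eq · A · (Δh/L) = 0.1274 × 385 × (20.7/34.31) = 29.59 m³/day.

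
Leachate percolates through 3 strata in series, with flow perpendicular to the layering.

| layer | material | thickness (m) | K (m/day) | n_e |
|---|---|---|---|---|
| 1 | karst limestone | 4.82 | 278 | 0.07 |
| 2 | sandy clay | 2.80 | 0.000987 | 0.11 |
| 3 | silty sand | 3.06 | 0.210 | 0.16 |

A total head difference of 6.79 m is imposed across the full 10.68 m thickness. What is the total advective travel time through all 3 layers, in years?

With flow normal to the layers, continuity requires the same specific discharge q through every layer.
Σ(b_i/K_i) = 4.82/278 + 2.80/0.000987 + 3.06/0.210 = 2851 d.
q = Δh / Σ(b_i/K_i) = 6.79 / 2851 = 0.002381 m/day.
In each layer the seepage velocity is v_i = q/n_i, so the layer transit time is t_i = b_i·n_i / q:
  layer 1 (karst limestone): t_1 = 4.82 × 0.07 / 0.002381 = 141.7 d
  layer 2 (sandy clay): t_2 = 2.80 × 0.11 / 0.002381 = 129.3 d
  layer 3 (silty sand): t_3 = 3.06 × 0.16 / 0.002381 = 205.6 d
Total t = Σ t_i = 476.6 days = 1.305 years.

1.30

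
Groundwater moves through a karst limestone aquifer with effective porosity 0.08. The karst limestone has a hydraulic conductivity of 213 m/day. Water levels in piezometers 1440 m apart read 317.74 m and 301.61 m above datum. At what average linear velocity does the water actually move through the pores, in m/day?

Hydraulic gradient i = (317.74 − 301.61) / 1440 = 16.13 / 1440 = 0.01120.
Darcy flux q = K · i = 213.0 × 0.01120 = 2.386 m/day.
Seepage velocity v = q / n_e = 2.386 / 0.08 = 29.82 m/day.

29.8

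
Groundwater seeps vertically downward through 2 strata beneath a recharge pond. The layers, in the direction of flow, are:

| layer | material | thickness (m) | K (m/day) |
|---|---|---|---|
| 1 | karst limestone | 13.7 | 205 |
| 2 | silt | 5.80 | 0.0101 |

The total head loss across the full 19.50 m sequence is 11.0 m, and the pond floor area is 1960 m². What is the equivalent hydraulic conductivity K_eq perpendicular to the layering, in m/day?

0.0340

Flow is perpendicular to layering, so the layers act in series and the equivalent K is the thickness-weighted harmonic mean.
Total thickness L = 13.7 + 5.80 = 19.50 m.
Σ(b_i/K_i) = 13.7/205 + 5.80/0.0101 = 574.3 d.
K_eq = L / Σ(b_i/K_i) = 19.50 / 574.3 = 0.03395 m/day.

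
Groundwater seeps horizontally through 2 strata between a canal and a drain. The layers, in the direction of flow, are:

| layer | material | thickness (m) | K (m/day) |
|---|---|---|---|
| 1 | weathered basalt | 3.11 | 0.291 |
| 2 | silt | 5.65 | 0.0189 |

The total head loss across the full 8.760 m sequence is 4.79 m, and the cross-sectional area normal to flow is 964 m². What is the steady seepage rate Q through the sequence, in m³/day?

Flow is perpendicular to layering, so the layers act in series and the equivalent K is the thickness-weighted harmonic mean.
Total thickness L = 3.11 + 5.65 = 8.760 m.
Σ(b_i/K_i) = 3.11/0.291 + 5.65/0.0189 = 309.6 d.
K_eq = L / Σ(b_i/K_i) = 8.760 / 309.6 = 0.02829 m/day.
Q = K_eq · A · (Δh/L) = 0.02829 × 964 × (4.79/8.760) = 14.91 m³/day.

14.9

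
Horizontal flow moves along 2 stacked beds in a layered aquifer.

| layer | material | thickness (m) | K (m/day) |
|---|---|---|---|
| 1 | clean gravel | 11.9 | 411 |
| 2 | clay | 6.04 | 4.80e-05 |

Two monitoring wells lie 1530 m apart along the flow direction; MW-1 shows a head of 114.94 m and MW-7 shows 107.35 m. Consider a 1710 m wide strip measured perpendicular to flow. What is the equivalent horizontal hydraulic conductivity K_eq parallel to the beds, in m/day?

Flow is parallel to layering, so each bed carries its own Darcy discharge and the transmissivities add.
Σ(K_i·b_i) = 411×11.9 + 4.80e-05×6.04 = 4891 m²/day.
Total thickness b = 17.94 m, so K_eq = Σ(K_i·b_i)/b = 272.6 m/day.

273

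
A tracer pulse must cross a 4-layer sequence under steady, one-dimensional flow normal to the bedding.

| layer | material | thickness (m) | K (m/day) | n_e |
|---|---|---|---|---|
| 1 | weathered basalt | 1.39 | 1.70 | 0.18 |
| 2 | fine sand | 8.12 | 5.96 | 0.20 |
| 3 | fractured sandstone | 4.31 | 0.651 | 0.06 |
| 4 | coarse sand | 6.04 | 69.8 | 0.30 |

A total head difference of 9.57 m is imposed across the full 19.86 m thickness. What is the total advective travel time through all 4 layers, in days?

3.66

With flow normal to the layers, continuity requires the same specific discharge q through every layer.
Σ(b_i/K_i) = 1.39/1.70 + 8.12/5.96 + 4.31/0.651 + 6.04/69.8 = 8.887 d.
q = Δh / Σ(b_i/K_i) = 9.57 / 8.887 = 1.077 m/day.
In each layer the seepage velocity is v_i = q/n_i, so the layer transit time is t_i = b_i·n_i / q:
  layer 1 (weathered basalt): t_1 = 1.39 × 0.18 / 1.077 = 0.2323 d
  layer 2 (fine sand): t_2 = 8.12 × 0.20 / 1.077 = 1.508 d
  layer 3 (fractured sandstone): t_3 = 4.31 × 0.06 / 1.077 = 0.2401 d
  layer 4 (coarse sand): t_4 = 6.04 × 0.30 / 1.077 = 1.683 d
Total t = Σ t_i = 3.663 days.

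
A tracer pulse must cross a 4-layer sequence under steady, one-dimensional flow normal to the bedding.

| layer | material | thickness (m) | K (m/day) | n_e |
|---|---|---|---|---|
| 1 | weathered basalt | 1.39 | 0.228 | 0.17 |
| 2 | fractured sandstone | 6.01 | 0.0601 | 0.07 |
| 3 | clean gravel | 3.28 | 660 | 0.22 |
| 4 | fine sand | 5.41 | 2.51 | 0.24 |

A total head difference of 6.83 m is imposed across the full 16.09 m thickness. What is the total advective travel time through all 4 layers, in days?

With flow normal to the layers, continuity requires the same specific discharge q through every layer.
Σ(b_i/K_i) = 1.39/0.228 + 6.01/0.0601 + 3.28/660 + 5.41/2.51 = 108.3 d.
q = Δh / Σ(b_i/K_i) = 6.83 / 108.3 = 0.06309 m/day.
In each layer the seepage velocity is v_i = q/n_i, so the layer transit time is t_i = b_i·n_i / q:
  layer 1 (weathered basalt): t_1 = 1.39 × 0.17 / 0.06309 = 3.745 d
  layer 2 (fractured sandstone): t_2 = 6.01 × 0.07 / 0.06309 = 6.668 d
  layer 3 (clean gravel): t_3 = 3.28 × 0.22 / 0.06309 = 11.44 d
  layer 4 (fine sand): t_4 = 5.41 × 0.24 / 0.06309 = 20.58 d
Total t = Σ t_i = 42.43 days.

42.4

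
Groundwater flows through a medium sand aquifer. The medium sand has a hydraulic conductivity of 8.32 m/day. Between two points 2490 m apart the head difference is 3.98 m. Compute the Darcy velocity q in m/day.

Hydraulic gradient i = Δh / L = 3.98 / 2490 = 0.001598.
Specific discharge q = K · i = 8.320 × 0.001598 = 0.01330 m/day.

0.0133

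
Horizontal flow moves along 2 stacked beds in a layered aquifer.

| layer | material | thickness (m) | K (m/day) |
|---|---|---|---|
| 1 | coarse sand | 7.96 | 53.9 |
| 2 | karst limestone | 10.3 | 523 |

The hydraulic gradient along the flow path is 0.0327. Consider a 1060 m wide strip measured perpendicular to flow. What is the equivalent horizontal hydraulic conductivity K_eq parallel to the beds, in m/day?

319

Flow is parallel to layering, so each bed carries its own Darcy discharge and the transmissivities add.
Σ(K_i·b_i) = 53.9×7.96 + 523×10.3 = 5816 m²/day.
Total thickness b = 18.26 m, so K_eq = Σ(K_i·b_i)/b = 318.5 m/day.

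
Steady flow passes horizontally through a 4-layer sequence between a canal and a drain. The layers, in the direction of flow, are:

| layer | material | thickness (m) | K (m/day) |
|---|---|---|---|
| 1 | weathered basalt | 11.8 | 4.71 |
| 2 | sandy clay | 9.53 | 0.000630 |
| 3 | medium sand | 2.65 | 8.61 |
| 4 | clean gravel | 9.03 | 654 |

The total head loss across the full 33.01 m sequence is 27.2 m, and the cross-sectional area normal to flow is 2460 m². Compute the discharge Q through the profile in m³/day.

4.42

Flow is perpendicular to layering, so the layers act in series and the equivalent K is the thickness-weighted harmonic mean.
Total thickness L = 11.8 + 9.53 + 2.65 + 9.03 = 33.01 m.
Σ(b_i/K_i) = 11.8/4.71 + 9.53/0.000630 + 2.65/8.61 + 9.03/654 = 15130 d.
K_eq = L / Σ(b_i/K_i) = 33.01 / 15130 = 0.002182 m/day.
Q = K_eq · A · (Δh/L) = 0.002182 × 2460 × (27.2/33.01) = 4.423 m³/day.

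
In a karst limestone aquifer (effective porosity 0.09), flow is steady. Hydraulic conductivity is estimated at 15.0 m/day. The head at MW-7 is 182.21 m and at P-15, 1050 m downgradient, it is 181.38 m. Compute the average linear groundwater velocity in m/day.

Hydraulic gradient i = (182.21 − 181.38) / 1050 = 0.83 / 1050 = 0.0007905.
Darcy flux q = K · i = 15.00 × 0.0007905 = 0.01186 m/day.
Seepage velocity v = q / n_e = 0.01186 / 0.09 = 0.1317 m/day.

0.132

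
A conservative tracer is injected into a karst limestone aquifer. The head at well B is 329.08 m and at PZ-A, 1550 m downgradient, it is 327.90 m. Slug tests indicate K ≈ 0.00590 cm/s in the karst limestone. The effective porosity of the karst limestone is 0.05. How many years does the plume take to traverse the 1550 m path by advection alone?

Convert K: 0.00590 cm/s × 864 = 5.098 m/day.
Hydraulic gradient i = (329.08 − 327.90) / 1550 = 1.18 / 1550 = 0.0007613.
Darcy flux q = K · i = 5.098 × 0.0007613 = 0.003881 m/day.
Seepage velocity v = q / n_e = 0.003881 / 0.05 = 0.07762 m/day.
Travel time t = L / v = 1550 / 0.07762 = 19970 days = 54.68 years.

54.7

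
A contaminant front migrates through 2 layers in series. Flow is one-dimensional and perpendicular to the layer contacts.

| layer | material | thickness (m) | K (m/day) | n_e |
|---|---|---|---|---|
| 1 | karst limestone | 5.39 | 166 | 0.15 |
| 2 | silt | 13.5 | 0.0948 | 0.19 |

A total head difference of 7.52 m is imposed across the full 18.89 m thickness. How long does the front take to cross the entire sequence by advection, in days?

63.9

With flow normal to the layers, continuity requires the same specific discharge q through every layer.
Σ(b_i/K_i) = 5.39/166 + 13.5/0.0948 = 142.4 d.
q = Δh / Σ(b_i/K_i) = 7.52 / 142.4 = 0.05280 m/day.
In each layer the seepage velocity is v_i = q/n_i, so the layer transit time is t_i = b_i·n_i / q:
  layer 1 (karst limestone): t_1 = 5.39 × 0.15 / 0.05280 = 15.31 d
  layer 2 (silt): t_2 = 13.5 × 0.19 / 0.05280 = 48.58 d
Total t = Σ t_i = 63.90 days.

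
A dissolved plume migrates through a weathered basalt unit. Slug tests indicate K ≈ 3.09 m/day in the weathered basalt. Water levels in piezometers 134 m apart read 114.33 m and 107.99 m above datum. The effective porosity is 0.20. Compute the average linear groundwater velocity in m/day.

Hydraulic gradient i = (114.33 − 107.99) / 134 = 6.34 / 134 = 0.04731.
Darcy flux q = K · i = 3.090 × 0.04731 = 0.1462 m/day.
Seepage velocity v = q / n_e = 0.1462 / 0.20 = 0.7310 m/day.

0.731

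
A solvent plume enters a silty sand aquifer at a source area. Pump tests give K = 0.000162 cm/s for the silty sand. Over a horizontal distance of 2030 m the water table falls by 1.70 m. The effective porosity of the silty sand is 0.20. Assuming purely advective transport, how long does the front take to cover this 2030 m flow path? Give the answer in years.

9480

Convert K: 0.000162 cm/s × 864 = 0.1400 m/day.
Hydraulic gradient i = Δh / L = 1.70 / 2030 = 0.0008374.
Darcy flux q = K · i = 0.1400 × 0.0008374 = 0.0001172 m/day.
Seepage velocity v = q / n_e = 0.0001172 / 0.20 = 0.0005861 m/day.
Travel time t = L / v = 2030 / 0.0005861 = 3.464e+06 days = 9483 years.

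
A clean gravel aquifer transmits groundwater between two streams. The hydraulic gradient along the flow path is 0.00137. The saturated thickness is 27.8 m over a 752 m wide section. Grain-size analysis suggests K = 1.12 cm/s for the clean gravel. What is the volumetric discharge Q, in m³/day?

Convert K: 1.12 cm/s × 864 = 967.7 m/day.
Cross-sectional area A = 752 × 27.8 = 20906 m².
Hydraulic gradient i = 0.00137.
Darcy's law: Q = K · A · i = 967.7 × 20906 × 0.001370 = 27715 m³/day.

27700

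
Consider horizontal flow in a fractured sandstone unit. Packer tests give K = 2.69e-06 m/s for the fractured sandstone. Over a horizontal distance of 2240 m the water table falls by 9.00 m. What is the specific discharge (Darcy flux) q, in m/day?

Convert K: 2.69e-06 m/s × 86400 = 0.2324 m/day.
Hydraulic gradient i = Δh / L = 9.00 / 2240 = 0.004018.
Specific discharge q = K · i = 0.2324 × 0.004018 = 0.0009338 m/day.

0.000934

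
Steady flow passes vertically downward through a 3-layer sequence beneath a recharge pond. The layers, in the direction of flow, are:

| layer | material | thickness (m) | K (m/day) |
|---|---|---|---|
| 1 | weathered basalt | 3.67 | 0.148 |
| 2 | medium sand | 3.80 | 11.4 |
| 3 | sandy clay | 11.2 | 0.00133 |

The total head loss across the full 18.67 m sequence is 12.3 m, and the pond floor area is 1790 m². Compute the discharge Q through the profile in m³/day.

Flow is perpendicular to layering, so the layers act in series and the equivalent K is the thickness-weighted harmonic mean.
Total thickness L = 3.67 + 3.80 + 11.2 = 18.67 m.
Σ(b_i/K_i) = 3.67/0.148 + 3.80/11.4 + 11.2/0.00133 = 8446 d.
K_eq = L / Σ(b_i/K_i) = 18.67 / 8446 = 0.002210 m/day.
Q = K_eq · A · (Δh/L) = 0.002210 × 1790 × (12.3/18.67) = 2.607 m³/day.

2.61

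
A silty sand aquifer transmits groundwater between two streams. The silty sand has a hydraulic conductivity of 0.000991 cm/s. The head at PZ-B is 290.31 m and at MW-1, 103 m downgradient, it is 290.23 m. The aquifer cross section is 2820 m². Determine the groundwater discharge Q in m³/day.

Convert K: 0.000991 cm/s × 864 = 0.8562 m/day.
Hydraulic gradient i = (290.31 − 290.23) / 103 = 0.08 / 103 = 0.0007767.
Darcy's law: Q = K · A · i = 0.8562 × 2820 × 0.0007767 = 1.875 m³/day.

1.88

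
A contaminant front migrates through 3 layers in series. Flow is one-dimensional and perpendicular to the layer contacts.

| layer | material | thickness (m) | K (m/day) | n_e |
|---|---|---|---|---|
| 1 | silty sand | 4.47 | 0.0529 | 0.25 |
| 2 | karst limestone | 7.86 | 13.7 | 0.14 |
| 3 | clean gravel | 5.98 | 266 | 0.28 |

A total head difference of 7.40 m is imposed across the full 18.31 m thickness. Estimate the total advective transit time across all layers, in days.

44.8

With flow normal to the layers, continuity requires the same specific discharge q through every layer.
Σ(b_i/K_i) = 4.47/0.0529 + 7.86/13.7 + 5.98/266 = 85.10 d.
q = Δh / Σ(b_i/K_i) = 7.40 / 85.10 = 0.08696 m/day.
In each layer the seepage velocity is v_i = q/n_i, so the layer transit time is t_i = b_i·n_i / q:
  layer 1 (silty sand): t_1 = 4.47 × 0.25 / 0.08696 = 12.85 d
  layer 2 (karst limestone): t_2 = 7.86 × 0.14 / 0.08696 = 12.65 d
  layer 3 (clean gravel): t_3 = 5.98 × 0.28 / 0.08696 = 19.25 d
Total t = Σ t_i = 44.76 days.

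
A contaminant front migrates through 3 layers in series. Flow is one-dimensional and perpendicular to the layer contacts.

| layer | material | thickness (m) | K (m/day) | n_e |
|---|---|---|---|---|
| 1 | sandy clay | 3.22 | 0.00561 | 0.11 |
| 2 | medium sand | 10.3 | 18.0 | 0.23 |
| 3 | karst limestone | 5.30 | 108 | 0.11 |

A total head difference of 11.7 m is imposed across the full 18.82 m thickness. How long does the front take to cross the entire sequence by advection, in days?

With flow normal to the layers, continuity requires the same specific discharge q through every layer.
Σ(b_i/K_i) = 3.22/0.00561 + 10.3/18.0 + 5.30/108 = 574.6 d.
q = Δh / Σ(b_i/K_i) = 11.7 / 574.6 = 0.02036 m/day.
In each layer the seepage velocity is v_i = q/n_i, so the layer transit time is t_i = b_i·n_i / q:
  layer 1 (sandy clay): t_1 = 3.22 × 0.11 / 0.02036 = 17.40 d
  layer 2 (medium sand): t_2 = 10.3 × 0.23 / 0.02036 = 116.3 d
  layer 3 (karst limestone): t_3 = 5.30 × 0.11 / 0.02036 = 28.63 d
Total t = Σ t_i = 162.4 days.

162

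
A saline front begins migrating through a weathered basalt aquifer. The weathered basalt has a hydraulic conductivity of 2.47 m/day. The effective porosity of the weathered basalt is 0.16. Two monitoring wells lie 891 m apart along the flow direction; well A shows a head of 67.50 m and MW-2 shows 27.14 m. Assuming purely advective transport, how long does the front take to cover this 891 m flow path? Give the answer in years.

Hydraulic gradient i = (67.50 − 27.14) / 891 = 40.36 / 891 = 0.04530.
Darcy flux q = K · i = 2.470 × 0.04530 = 0.1119 m/day.
Seepage velocity v = q / n_e = 0.1119 / 0.16 = 0.6993 m/day.
Travel time t = L / v = 891 / 0.6993 = 1274 days = 3.488 years.

3.49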